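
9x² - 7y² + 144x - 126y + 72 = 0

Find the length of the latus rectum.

Group the x- and y-terms: 9(x² + 16x) -7(y² + 18y) = -72
Complete the square: 9(x + 8)² -7(y + 9)² = -72 + 576 - 567 = -63
Divide through by -63 to get (y + 9)²/9 - (x + 8)²/7 = 1.
Hyperbola, center (-8, -9), transverse axis vertical; a² = 9, b² = 7.
Latus rectum length = 2b²/a = 2·7/3 = 14/3.

14/3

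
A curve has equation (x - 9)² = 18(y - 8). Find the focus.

Vertex (9, 8); 4p = 18 so p = 9/2. Opens up.
Focus is p units from the vertex along the axis: (h, k + p).

(9, 25/2)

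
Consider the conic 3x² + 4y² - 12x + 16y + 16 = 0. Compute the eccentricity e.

e = 1/2

Group the x- and y-terms: 3(x² - 4x) + 4(y² + 4y) = -16
Complete the square: 3(x - 2)² + 4(y + 2)² = -16 + 12 + 16 = 12
Divide by 12: (x - 2)²/4 + (y + 2)²/3 = 1
Ellipse, center (2, -2), major axis horizontal; a² = 4, b² = 3.
c² = a² - b² = 1, so c = 1.
e = c/a = 1/2.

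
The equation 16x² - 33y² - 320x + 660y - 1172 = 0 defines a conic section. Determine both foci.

(10, 3) and (10, 17)

Collect terms: 16(x² - 20x) -33(y² - 20y) = 1172
Complete the square: 16(x - 10)² -33(y - 10)² = 1172 + 1600 - 3300 = -528
Divide through by -528 to get (y - 10)²/16 - (x - 10)²/33 = 1.
Hyperbola, center (10, 10), transverse axis vertical; a² = 16, b² = 33.
c² = a² + b² = 16 + 33 = 49, so c = 7.
Foci lie on the vertical axis through the center: (h, k ± c).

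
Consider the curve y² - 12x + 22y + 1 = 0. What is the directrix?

Only y is squared. Complete the square in y: (y + 11)² = 12(x + 10).
Vertex (-10, -11); 4p = 12 so p = 3. Opens right.
Directrix is the vertical line x = h − p = -10 − (3) = -13.

x = -13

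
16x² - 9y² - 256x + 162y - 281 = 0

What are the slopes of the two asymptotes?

4/3 and -4/3

Rearranging, 16(x² - 16x) -9(y² - 18y) = 281.
Completing the square gives 16(x - 8)² -9(y - 9)² = 281 + 1024 - 729 = 576.
Divide by 576: (x - 8)²/36 - (y - 9)²/64 = 1
Hyperbola, center (8, 9), transverse axis horizontal; a² = 36, b² = 64.
For a horizontal hyperbola the asymptotes have slope ±b/a.
Here that is ±8/6 = ±4/3.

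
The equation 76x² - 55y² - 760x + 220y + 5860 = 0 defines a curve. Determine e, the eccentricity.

Collect terms: 76(x² - 10x) -55(y² - 4y) = -5860
Complete the square in x and y: 76(x - 5)² -55(y - 2)² = -5860 + 1900 - 220 = -4180
Divide by -4180: (y - 2)²/76 - (x - 5)²/55 = 1
Hyperbola, center (5, 2), transverse axis vertical; a² = 76, b² = 55.
c² = a² + b² = 131, so c = √131.
e = c/a = √131/2√19 = √2489/38.

e = √2489/38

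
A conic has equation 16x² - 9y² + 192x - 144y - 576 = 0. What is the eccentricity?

e = 5/3

Group the x- and y-terms: 16(x² + 12x) -9(y² + 16y) = 576
Completing the square gives 16(x + 6)² -9(y + 8)² = 576 + 576 - 576 = 576.
Dividing both sides by 576: (x + 6)²/36 - (y + 8)²/64 = 1
Hyperbola, center (-6, -8), transverse axis horizontal; a² = 36, b² = 64.
c² = a² + b² = 100, so c = 10.
e = c/a = 10/6 = 5/3.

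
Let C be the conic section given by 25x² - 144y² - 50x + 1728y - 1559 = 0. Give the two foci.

25(x² - 2x) -144(y² - 12y) = 1559
Completing the square gives 25(x - 1)² -144(y - 6)² = 1559 + 25 - 5184 = -3600.
Divide through by -3600 to get (y - 6)²/25 - (x - 1)²/144 = 1.
Hyperbola, center (1, 6), transverse axis vertical; a² = 25, b² = 144.
c² = a² + b² = 25 + 144 = 169, so c = 13.
Foci lie on the vertical axis through the center: (h, k ± c).

(1, -7) and (1, 19)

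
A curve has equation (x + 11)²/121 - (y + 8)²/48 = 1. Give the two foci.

(-24, -8) and (2, -8)

Center (-11, -8). The positive term is the x-term, so the transverse axis is horizontal; a² = 121, b² = 48.
c² = a² + b² = 121 + 48 = 169, so c = 13.
Foci lie on the horizontal axis through the center: (h ± c, k).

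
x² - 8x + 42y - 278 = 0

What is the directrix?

Only x is squared. Complete the square in x: (x - 4)² = -42(y - 7).
Vertex (4, 7); 4p = -42 so p = -21/2. Opens down.
Directrix is the horizontal line y = k − p = 7 − (-21/2) = 35/2.

y = 35/2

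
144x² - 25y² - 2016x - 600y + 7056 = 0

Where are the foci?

Group: 144(x² - 14x) -25(y² + 24y) = -7056
144(x - 7)² -25(y + 12)² = -7056 + 7056 - 3600 = -3600
Divide by -3600: (y + 12)²/144 - (x - 7)²/25 = 1
Hyperbola, center (7, -12), transverse axis vertical; a² = 144, b² = 25.
c² = a² + b² = 144 + 25 = 169, so c = 13.
Foci lie on the vertical axis through the center: (h, k ± c).

(7, -25) and (7, 1)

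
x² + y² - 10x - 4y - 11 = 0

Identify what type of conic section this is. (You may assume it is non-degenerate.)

No xy term. Coefficients of x² and y² are A = 1, C = 1.
A = C (same sign) ⇒ circle.

circle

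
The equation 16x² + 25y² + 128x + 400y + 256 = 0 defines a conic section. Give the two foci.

Group the x- and y-terms: 16(x² + 8x) + 25(y² + 16y) = -256
Complete the square in x and y: 16(x + 4)² + 25(y + 8)² = -256 + 256 + 1600 = 1600
Dividing both sides by 1600: (x + 4)²/100 + (y + 8)²/64 = 1
Ellipse, center (-4, -8), major axis horizontal; a² = 100, b² = 64.
c² = a² - b² = 100 - 64 = 36, so c = 6.
Foci lie on the horizontal axis through the center: (h ± c, k).

(-10, -8) and (2, -8)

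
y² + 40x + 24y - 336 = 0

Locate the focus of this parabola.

Only y is squared. Complete the square in y: (y + 12)² = -40(x - 12).
Vertex (12, -12); 4p = -40 so p = -10. Opens left.
Focus is p units from the vertex along the axis: (h + p, k).

(2, -12)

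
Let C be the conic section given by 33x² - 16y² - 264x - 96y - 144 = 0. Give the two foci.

(-3, -3) and (11, -3)

Collect terms: 33(x² - 8x) -16(y² + 6y) = 144
Complete the square: 33(x - 4)² -16(y + 3)² = 144 + 528 - 144 = 528
Dividing both sides by 528: (x - 4)²/16 - (y + 3)²/33 = 1
Hyperbola, center (4, -3), transverse axis horizontal; a² = 16, b² = 33.
c² = a² + b² = 16 + 33 = 49, so c = 7.
Foci lie on the horizontal axis through the center: (h ± c, k).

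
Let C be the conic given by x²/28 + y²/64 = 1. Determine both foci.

Center (0, 0). The larger denominator 64 sits under the y-term, so the major axis is vertical; a² = 64, b² = 28.
c² = a² - b² = 64 - 28 = 36, so c = 6.
Foci lie on the vertical axis through the center: (h, k ± c).

(0, -6) and (0, 6)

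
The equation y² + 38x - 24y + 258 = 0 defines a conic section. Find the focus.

Only y is squared. Complete the square in y: (y - 12)² = -38(x + 3).
Vertex (-3, 12); 4p = -38 so p = -19/2. Opens left.
Focus is p units from the vertex along the axis: (h + p, k).

(-25/2, 12)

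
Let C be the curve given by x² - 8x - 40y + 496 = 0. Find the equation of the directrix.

Only x is squared. Complete the square in x: (x - 4)² = 40(y - 12).
Vertex (4, 12); 4p = 40 so p = 10. Opens up.
Directrix is the horizontal line y = k − p = 12 − (10) = 2.

y = 2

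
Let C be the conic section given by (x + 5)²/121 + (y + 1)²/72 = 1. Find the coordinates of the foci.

Center (-5, -1). The larger denominator 121 sits under the x-term, so the major axis is horizontal; a² = 121, b² = 72.
c² = a² - b² = 121 - 72 = 49, so c = 7.
Foci lie on the horizontal axis through the center: (h ± c, k).

(-12, -1) and (2, -1)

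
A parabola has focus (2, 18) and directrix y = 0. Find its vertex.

The vertex is the midpoint between the focus and the directrix along the axis of symmetry.
Axis is vertical (directrix is horizontal). Vertex y-coordinate = (18 + 0)/2 = 9; x-coordinate = 2.

(2, 9)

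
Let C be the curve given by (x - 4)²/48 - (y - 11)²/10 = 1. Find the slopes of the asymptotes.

√30/12 and -√30/12

Center (4, 11). The positive term is the x-term, so the transverse axis is horizontal; a² = 48, b² = 10.
For a horizontal hyperbola the asymptotes have slope ±b/a.
Here that is ±√10/4√3 = ±√30/12.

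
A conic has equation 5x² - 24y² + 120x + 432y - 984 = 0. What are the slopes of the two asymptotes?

Group the x- and y-terms: 5(x² + 24x) -24(y² - 18y) = 984
5(x + 12)² -24(y - 9)² = 984 + 720 - 1944 = -240
Dividing both sides by -240: (y - 9)²/10 - (x + 12)²/48 = 1
Hyperbola, center (-12, 9), transverse axis vertical; a² = 10, b² = 48.
For a vertical hyperbola the asymptotes have slope ±a/b.
Here that is ±√10/4√3 = ±√30/12.

√30/12 and -√30/12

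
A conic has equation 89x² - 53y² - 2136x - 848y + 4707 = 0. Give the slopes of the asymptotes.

Group the x- and y-terms: 89(x² - 24x) -53(y² + 16y) = -4707
89(x - 12)² -53(y + 8)² = -4707 + 12816 - 3392 = 4717
Divide by 4717: (x - 12)²/53 - (y + 8)²/89 = 1
Hyperbola, center (12, -8), transverse axis horizontal; a² = 53, b² = 89.
For a horizontal hyperbola the asymptotes have slope ±b/a.
Here that is ±√89/√53 = ±√4717/53.

√4717/53 and -√4717/53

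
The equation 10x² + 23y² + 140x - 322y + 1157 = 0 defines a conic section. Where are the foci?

(-7 - √26, 7) and (-7 + √26, 7)

10(x² + 14x) + 23(y² - 14y) = -1157
Complete the square: 10(x + 7)² + 23(y - 7)² = -1157 + 490 + 1127 = 460
Divide through by 460 to get (x + 7)²/46 + (y - 7)²/20 = 1.
Ellipse, center (-7, 7), major axis horizontal; a² = 46, b² = 20.
c² = a² - b² = 46 - 20 = 26, so c = √26.
Foci lie on the horizontal axis through the center: (h ± c, k).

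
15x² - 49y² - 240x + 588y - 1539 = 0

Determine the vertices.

Group the x- and y-terms: 15(x² - 16x) -49(y² - 12y) = 1539
Complete the square in x and y: 15(x - 8)² -49(y - 6)² = 1539 + 960 - 1764 = 735
Divide through by 735 to get (x - 8)²/49 - (y - 6)²/15 = 1.
Hyperbola, center (8, 6), transverse axis horizontal; a² = 49, b² = 15.
a = 7. Vertices at (h ± a, k).

(1, 6) and (15, 6)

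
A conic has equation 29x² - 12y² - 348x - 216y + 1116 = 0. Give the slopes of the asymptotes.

√87/6 and -√87/6

29(x² - 12x) -12(y² + 18y) = -1116
Complete the square: 29(x - 6)² -12(y + 9)² = -1116 + 1044 - 972 = -1044
Divide by -1044: (y + 9)²/87 - (x - 6)²/36 = 1
Hyperbola, center (6, -9), transverse axis vertical; a² = 87, b² = 36.
For a vertical hyperbola the asymptotes have slope ±a/b.
Here that is ±√87/6.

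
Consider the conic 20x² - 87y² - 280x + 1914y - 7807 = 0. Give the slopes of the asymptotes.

2√435/87 and -2√435/87

Group: 20(x² - 14x) -87(y² - 22y) = 7807
Complete the square in x and y: 20(x - 7)² -87(y - 11)² = 7807 + 980 - 10527 = -1740
Divide through by -1740 to get (y - 11)²/20 - (x - 7)²/87 = 1.
Hyperbola, center (7, 11), transverse axis vertical; a² = 20, b² = 87.
For a vertical hyperbola the asymptotes have slope ±a/b.
Here that is ±2√5/√87 = ±2√435/87.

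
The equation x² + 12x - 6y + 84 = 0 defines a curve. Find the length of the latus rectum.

Only x is squared. Complete the square in x: (x + 6)² = 6(y - 8).
Vertex (-6, 8); 4p = 6 so p = 3/2. Opens up.
Latus rectum length = |4p| = 6.

6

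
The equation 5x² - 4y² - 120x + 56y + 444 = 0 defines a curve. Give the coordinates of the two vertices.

(8, 7) and (16, 7)

Group: 5(x² - 24x) -4(y² - 14y) = -444
Complete the square in x and y: 5(x - 12)² -4(y - 7)² = -444 + 720 - 196 = 80
Divide by 80: (x - 12)²/16 - (y - 7)²/20 = 1
Hyperbola, center (12, 7), transverse axis horizontal; a² = 16, b² = 20.
a = 4. Vertices at (h ± a, k).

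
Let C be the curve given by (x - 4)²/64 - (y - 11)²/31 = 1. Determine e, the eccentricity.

e = √95/8

Center (4, 11). The positive term is the x-term, so the transverse axis is horizontal; a² = 64, b² = 31.
c² = a² + b² = 95, so c = √95.
e = c/a = √95/8.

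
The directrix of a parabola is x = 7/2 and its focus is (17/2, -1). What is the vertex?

The vertex is the midpoint between the focus and the directrix along the axis of symmetry.
Axis is horizontal (directrix is vertical). Vertex x-coordinate = (17/2 + 7/2)/2 = 6; y-coordinate = -1.

(6, -1)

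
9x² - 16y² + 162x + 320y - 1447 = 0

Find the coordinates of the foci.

(-19, 10) and (1, 10)

Group the x- and y-terms: 9(x² + 18x) -16(y² - 20y) = 1447
Complete the square in x and y: 9(x + 9)² -16(y - 10)² = 1447 + 729 - 1600 = 576
Dividing both sides by 576: (x + 9)²/64 - (y - 10)²/36 = 1
Hyperbola, center (-9, 10), transverse axis horizontal; a² = 64, b² = 36.
c² = a² + b² = 64 + 36 = 100, so c = 10.
Foci lie on the horizontal axis through the center: (h ± c, k).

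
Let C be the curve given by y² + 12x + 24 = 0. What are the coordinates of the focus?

(-5, 0)

Only y is squared. Complete the square in y: y² = -12(x + 2).
Vertex (-2, 0); 4p = -12 so p = -3. Opens left.
Focus is p units from the vertex along the axis: (h + p, k).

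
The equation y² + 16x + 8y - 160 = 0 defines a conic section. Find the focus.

Only y is squared. Complete the square in y: (y + 4)² = -16(x - 11).
Vertex (11, -4); 4p = -16 so p = -4. Opens left.
Focus is p units from the vertex along the axis: (h + p, k).

(7, -4)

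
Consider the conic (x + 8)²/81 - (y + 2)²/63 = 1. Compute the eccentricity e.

Center (-8, -2). The positive term is the x-term, so the transverse axis is horizontal; a² = 81, b² = 63.
c² = a² + b² = 144, so c = 12.
e = c/a = 12/9 = 4/3.

e = 4/3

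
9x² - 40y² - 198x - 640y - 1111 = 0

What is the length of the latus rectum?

80/3

Group: 9(x² - 22x) -40(y² + 16y) = 1111
9(x - 11)² -40(y + 8)² = 1111 + 1089 - 2560 = -360
Divide by -360: (y + 8)²/9 - (x - 11)²/40 = 1
Hyperbola, center (11, -8), transverse axis vertical; a² = 9, b² = 40.
Latus rectum length = 2b²/a = 2·40/3 = 80/3.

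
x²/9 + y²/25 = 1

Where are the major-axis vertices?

(0, -5) and (0, 5)

Center (0, 0). The larger denominator 25 sits under the y-term, so the major axis is vertical; a² = 25, b² = 9.
a = 5. Vertices at (h, k ± a).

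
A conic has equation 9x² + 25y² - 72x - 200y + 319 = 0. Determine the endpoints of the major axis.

Group the x- and y-terms: 9(x² - 8x) + 25(y² - 8y) = -319
Complete the square: 9(x - 4)² + 25(y - 4)² = -319 + 144 + 400 = 225
Divide by 225: (x - 4)²/25 + (y - 4)²/9 = 1
Ellipse, center (4, 4), major axis horizontal; a² = 25, b² = 9.
a = 5. Vertices at (h ± a, k).

(-1, 4) and (9, 4)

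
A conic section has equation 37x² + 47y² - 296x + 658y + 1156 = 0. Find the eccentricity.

37(x² - 8x) + 47(y² + 14y) = -1156
37(x - 4)² + 47(y + 7)² = -1156 + 592 + 2303 = 1739
Divide by 1739: (x - 4)²/47 + (y + 7)²/37 = 1
Ellipse, center (4, -7), major axis horizontal; a² = 47, b² = 37.
c² = a² - b² = 10, so c = √10.
e = c/a = √10/√47 = √470/47.

e = √470/47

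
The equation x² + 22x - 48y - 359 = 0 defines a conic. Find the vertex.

(-11, -10)

Only x is squared. Complete the square in x: (x + 11)² = 48(y + 10).
Vertex (-11, -10); 4p = 48 so p = 12. Opens up.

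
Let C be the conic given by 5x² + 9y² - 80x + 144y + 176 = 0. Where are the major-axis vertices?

Group the x- and y-terms: 5(x² - 16x) + 9(y² + 16y) = -176
Complete the square in x and y: 5(x - 8)² + 9(y + 8)² = -176 + 320 + 576 = 720
Dividing both sides by 720: (x - 8)²/144 + (y + 8)²/80 = 1
Ellipse, center (8, -8), major axis horizontal; a² = 144, b² = 80.
a = 12. Vertices at (h ± a, k).

(-4, -8) and (20, -8)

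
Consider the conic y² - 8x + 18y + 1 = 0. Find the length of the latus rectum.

Only y is squared. Complete the square in y: (y + 9)² = 8(x + 10).
Vertex (-10, -9); 4p = 8 so p = 2. Opens right.
Latus rectum length = |4p| = 8.

8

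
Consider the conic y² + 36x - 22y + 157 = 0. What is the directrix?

Only y is squared. Complete the square in y: (y - 11)² = -36(x + 1).
Vertex (-1, 11); 4p = -36 so p = -9. Opens left.
Directrix is the vertical line x = h − p = -1 − (-9) = 8.

x = 8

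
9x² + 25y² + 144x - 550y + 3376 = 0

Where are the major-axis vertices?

Group the x- and y-terms: 9(x² + 16x) + 25(y² - 22y) = -3376
9(x + 8)² + 25(y - 11)² = -3376 + 576 + 3025 = 225
Dividing both sides by 225: (x + 8)²/25 + (y - 11)²/9 = 1
Ellipse, center (-8, 11), major axis horizontal; a² = 25, b² = 9.
a = 5. Vertices at (h ± a, k).

(-13, 11) and (-3, 11)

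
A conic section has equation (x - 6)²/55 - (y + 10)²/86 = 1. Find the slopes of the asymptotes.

Center (6, -10). The positive term is the x-term, so the transverse axis is horizontal; a² = 55, b² = 86.
For a horizontal hyperbola the asymptotes have slope ±b/a.
Here that is ±√86/√55 = ±√4730/55.

√4730/55 and -√4730/55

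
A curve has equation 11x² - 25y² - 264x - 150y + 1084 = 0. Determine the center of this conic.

Group the x- and y-terms: 11(x² - 24x) -25(y² + 6y) = -1084
11(x - 12)² -25(y + 3)² = -1084 + 1584 - 225 = 275
Dividing both sides by 275: (x - 12)²/25 - (y + 3)²/11 = 1
Hyperbola with center (12, -3).

(12, -3)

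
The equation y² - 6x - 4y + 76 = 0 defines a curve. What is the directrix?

Only y is squared. Complete the square in y: (y - 2)² = 6(x - 12).
Vertex (12, 2); 4p = 6 so p = 3/2. Opens right.
Directrix is the vertical line x = h − p = 12 − (3/2) = 21/2.

x = 21/2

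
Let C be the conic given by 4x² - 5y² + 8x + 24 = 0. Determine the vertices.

Group the x- and y-terms: 4(x² + 2x) -5y² = -24
Complete the square: 4(x + 1)² -5y² = -24 + 4 + 0 = -20
Dividing both sides by -20: y²/4 - (x + 1)²/5 = 1
Hyperbola, center (-1, 0), transverse axis vertical; a² = 4, b² = 5.
a = 2. Vertices at (h, k ± a).

(-1, -2) and (-1, 2)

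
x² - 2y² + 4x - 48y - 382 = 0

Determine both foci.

Group: (x² + 4x) -2(y² + 24y) = 382
Complete the square in x and y: (x + 2)² -2(y + 12)² = 382 + 4 - 288 = 98
Divide through by 98 to get (x + 2)²/98 - (y + 12)²/49 = 1.
Hyperbola, center (-2, -12), transverse axis horizontal; a² = 98, b² = 49.
c² = a² + b² = 98 + 49 = 147, so c = 7√3.
Foci lie on the horizontal axis through the center: (h ± c, k).

(-2 - 7√3, -12) and (-2 + 7√3, -12)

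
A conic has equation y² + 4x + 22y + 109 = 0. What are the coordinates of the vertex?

(3, -11)

Only y is squared. Complete the square in y: (y + 11)² = -4(x - 3).
Vertex (3, -11); 4p = -4 so p = -1. Opens left.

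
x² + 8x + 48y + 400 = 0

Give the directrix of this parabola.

y = 4

Only x is squared. Complete the square in x: (x + 4)² = -48(y + 8).
Vertex (-4, -8); 4p = -48 so p = -12. Opens down.
Directrix is the horizontal line y = k − p = -8 − (-12) = 4.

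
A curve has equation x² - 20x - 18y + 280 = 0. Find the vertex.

Only x is squared. Complete the square in x: (x - 10)² = 18(y - 10).
Vertex (10, 10); 4p = 18 so p = 9/2. Opens up.

(10, 10)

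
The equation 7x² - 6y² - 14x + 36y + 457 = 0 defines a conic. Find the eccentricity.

Rearranging, 7(x² - 2x) -6(y² - 6y) = -457.
7(x - 1)² -6(y - 3)² = -457 + 7 - 54 = -504
Divide by -504: (y - 3)²/84 - (x - 1)²/72 = 1
Hyperbola, center (1, 3), transverse axis vertical; a² = 84, b² = 72.
c² = a² + b² = 156, so c = 2√39.
e = c/a = 2√39/2√21 = √91/7.

e = √91/7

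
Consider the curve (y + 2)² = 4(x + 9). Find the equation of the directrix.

Vertex (-9, -2); 4p = 4 so p = 1. Opens right.
Directrix is the vertical line x = h − p = -9 − (1) = -10.

x = -10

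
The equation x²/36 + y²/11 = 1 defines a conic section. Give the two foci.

Center (0, 0). The larger denominator 36 sits under the x-term, so the major axis is horizontal; a² = 36, b² = 11.
c² = a² - b² = 36 - 11 = 25, so c = 5.
Foci lie on the horizontal axis through the center: (h ± c, k).

(-5, 0) and (5, 0)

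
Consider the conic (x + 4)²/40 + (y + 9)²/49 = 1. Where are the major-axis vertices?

(-4, -16) and (-4, -2)

Center (-4, -9). The larger denominator 49 sits under the y-term, so the major axis is vertical; a² = 49, b² = 40.
a = 7. Vertices at (h, k ± a).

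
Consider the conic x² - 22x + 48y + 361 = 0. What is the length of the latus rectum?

48

Only x is squared. Complete the square in x: (x - 11)² = -48(y + 5).
Vertex (11, -5); 4p = -48 so p = -12. Opens down.
Latus rectum length = |4p| = 48.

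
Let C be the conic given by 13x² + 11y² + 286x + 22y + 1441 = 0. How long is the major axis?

Collect terms: 13(x² + 22x) + 11(y² + 2y) = -1441
13(x + 11)² + 11(y + 1)² = -1441 + 1573 + 11 = 143
Dividing both sides by 143: (x + 11)²/11 + (y + 1)²/13 = 1
Ellipse, center (-11, -1), major axis vertical; a² = 13, b² = 11.
a² = 13 so a = √13; the major axis has length 2a = 2√13.

2√13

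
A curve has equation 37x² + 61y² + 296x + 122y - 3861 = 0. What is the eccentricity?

Group: 37(x² + 8x) + 61(y² + 2y) = 3861
Complete the square in x and y: 37(x + 4)² + 61(y + 1)² = 3861 + 592 + 61 = 4514
Divide through by 4514 to get (x + 4)²/122 + (y + 1)²/74 = 1.
Ellipse, center (-4, -1), major axis horizontal; a² = 122, b² = 74.
c² = a² - b² = 48, so c = 4√3.
e = c/a = 4√3/√122 = 2√366/61.

e = 2√366/61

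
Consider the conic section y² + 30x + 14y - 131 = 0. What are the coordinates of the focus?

(-3/2, -7)

Only y is squared. Complete the square in y: (y + 7)² = -30(x - 6).
Vertex (6, -7); 4p = -30 so p = -15/2. Opens left.
Focus is p units from the vertex along the axis: (h + p, k).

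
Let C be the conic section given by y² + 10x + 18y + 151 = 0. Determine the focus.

Only y is squared. Complete the square in y: (y + 9)² = -10(x + 7).
Vertex (-7, -9); 4p = -10 so p = -5/2. Opens left.
Focus is p units from the vertex along the axis: (h + p, k).

(-19/2, -9)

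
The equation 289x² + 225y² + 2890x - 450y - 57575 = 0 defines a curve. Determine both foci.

(-5, -7) and (-5, 9)

Group: 289(x² + 10x) + 225(y² - 2y) = 57575
Complete the square: 289(x + 5)² + 225(y - 1)² = 57575 + 7225 + 225 = 65025
Divide by 65025: (x + 5)²/225 + (y - 1)²/289 = 1
Ellipse, center (-5, 1), major axis vertical; a² = 289, b² = 225.
c² = a² - b² = 289 - 225 = 64, so c = 8.
Foci lie on the vertical axis through the center: (h, k ± c).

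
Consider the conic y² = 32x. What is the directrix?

x = -8

Vertex (0, 0); 4p = 32 so p = 8. Opens right.
Directrix is the vertical line x = h − p = 0 − (8) = -8.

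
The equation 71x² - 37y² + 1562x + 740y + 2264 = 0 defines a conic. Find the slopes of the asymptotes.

√2627/37 and -√2627/37

Collect terms: 71(x² + 22x) -37(y² - 20y) = -2264
Completing the square gives 71(x + 11)² -37(y - 10)² = -2264 + 8591 - 3700 = 2627.
Divide through by 2627 to get (x + 11)²/37 - (y - 10)²/71 = 1.
Hyperbola, center (-11, 10), transverse axis horizontal; a² = 37, b² = 71.
For a horizontal hyperbola the asymptotes have slope ±b/a.
Here that is ±√71/√37 = ±√2627/37.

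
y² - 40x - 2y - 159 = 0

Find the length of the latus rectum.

Only y is squared. Complete the square in y: (y - 1)² = 40(x + 4).
Vertex (-4, 1); 4p = 40 so p = 10. Opens right.
Latus rectum length = |4p| = 40.

40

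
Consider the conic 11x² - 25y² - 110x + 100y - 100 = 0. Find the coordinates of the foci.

(-1, 2) and (11, 2)

Collect terms: 11(x² - 10x) -25(y² - 4y) = 100
11(x - 5)² -25(y - 2)² = 100 + 275 - 100 = 275
Divide by 275: (x - 5)²/25 - (y - 2)²/11 = 1
Hyperbola, center (5, 2), transverse axis horizontal; a² = 25, b² = 11.
c² = a² + b² = 25 + 11 = 36, so c = 6.
Foci lie on the horizontal axis through the center: (h ± c, k).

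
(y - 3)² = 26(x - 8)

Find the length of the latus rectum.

26

Vertex (8, 3); 4p = 26 so p = 13/2. Opens right.
Latus rectum length = |4p| = 26.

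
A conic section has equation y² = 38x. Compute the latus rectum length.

Vertex (0, 0); 4p = 38 so p = 19/2. Opens right.
Latus rectum length = |4p| = 38.

38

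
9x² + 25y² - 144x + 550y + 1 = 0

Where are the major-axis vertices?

(-12, -11) and (28, -11)

Group: 9(x² - 16x) + 25(y² + 22y) = -1
Complete the square: 9(x - 8)² + 25(y + 11)² = -1 + 576 + 3025 = 3600
Divide by 3600: (x - 8)²/400 + (y + 11)²/144 = 1
Ellipse, center (8, -11), major axis horizontal; a² = 400, b² = 144.
a = 20. Vertices at (h ± a, k).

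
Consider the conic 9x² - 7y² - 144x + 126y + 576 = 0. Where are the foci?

(8, -3) and (8, 21)

Collect terms: 9(x² - 16x) -7(y² - 18y) = -576
9(x - 8)² -7(y - 9)² = -576 + 576 - 567 = -567
Divide by -567: (y - 9)²/81 - (x - 8)²/63 = 1
Hyperbola, center (8, 9), transverse axis vertical; a² = 81, b² = 63.
c² = a² + b² = 81 + 63 = 144, so c = 12.
Foci lie on the vertical axis through the center: (h, k ± c).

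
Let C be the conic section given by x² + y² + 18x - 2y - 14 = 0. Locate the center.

(-9, 1)

(x² + 18x) + (y² - 2y) = 14
Complete the square: (x + 9)² + (y - 1)² = 14 + 81 + 1 = 96
So (x + 9)² + (y - 1)² = 96.
Circle centered at (-9, 1) with r² = 96.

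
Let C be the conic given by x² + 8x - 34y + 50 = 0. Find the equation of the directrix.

y = -15/2

Only x is squared. Complete the square in x: (x + 4)² = 34(y - 1).
Vertex (-4, 1); 4p = 34 so p = 17/2. Opens up.
Directrix is the horizontal line y = k − p = 1 − (17/2) = -15/2.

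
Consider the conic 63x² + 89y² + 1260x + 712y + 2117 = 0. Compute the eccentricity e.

e = √2314/89

Group: 63(x² + 20x) + 89(y² + 8y) = -2117
Completing the square gives 63(x + 10)² + 89(y + 4)² = -2117 + 6300 + 1424 = 5607.
Dividing both sides by 5607: (x + 10)²/89 + (y + 4)²/63 = 1
Ellipse, center (-10, -4), major axis horizontal; a² = 89, b² = 63.
c² = a² - b² = 26, so c = √26.
e = c/a = √26/√89 = √2314/89.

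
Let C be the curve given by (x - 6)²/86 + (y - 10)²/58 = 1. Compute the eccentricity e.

e = √602/43

Center (6, 10). The larger denominator 86 sits under the x-term, so the major axis is horizontal; a² = 86, b² = 58.
c² = a² - b² = 28, so c = 2√7.
e = c/a = 2√7/√86 = √602/43.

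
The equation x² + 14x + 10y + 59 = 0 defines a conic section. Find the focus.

(-7, -7/2)

Only x is squared. Complete the square in x: (x + 7)² = -10(y + 1).
Vertex (-7, -1); 4p = -10 so p = -5/2. Opens down.
Focus is p units from the vertex along the axis: (h, k + p).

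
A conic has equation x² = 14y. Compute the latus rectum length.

14

Vertex (0, 0); 4p = 14 so p = 7/2. Opens up.
Latus rectum length = |4p| = 14.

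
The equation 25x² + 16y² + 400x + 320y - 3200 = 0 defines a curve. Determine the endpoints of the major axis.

Collect terms: 25(x² + 16x) + 16(y² + 20y) = 3200
25(x + 8)² + 16(y + 10)² = 3200 + 1600 + 1600 = 6400
Divide through by 6400 to get (x + 8)²/256 + (y + 10)²/400 = 1.
Ellipse, center (-8, -10), major axis vertical; a² = 400, b² = 256.
a = 20. Vertices at (h, k ± a).

(-8, -30) and (-8, 10)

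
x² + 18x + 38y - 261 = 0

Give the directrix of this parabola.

Only x is squared. Complete the square in x: (x + 9)² = -38(y - 9).
Vertex (-9, 9); 4p = -38 so p = -19/2. Opens down.
Directrix is the horizontal line y = k − p = 9 − (-19/2) = 37/2.

y = 37/2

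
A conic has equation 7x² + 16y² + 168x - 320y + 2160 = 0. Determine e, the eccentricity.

e = 3/4

Group the x- and y-terms: 7(x² + 24x) + 16(y² - 20y) = -2160
7(x + 12)² + 16(y - 10)² = -2160 + 1008 + 1600 = 448
Dividing both sides by 448: (x + 12)²/64 + (y - 10)²/28 = 1
Ellipse, center (-12, 10), major axis horizontal; a² = 64, b² = 28.
c² = a² - b² = 36, so c = 6.
e = c/a = 6/8 = 3/4.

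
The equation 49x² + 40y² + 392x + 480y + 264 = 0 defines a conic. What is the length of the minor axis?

Collect terms: 49(x² + 8x) + 40(y² + 12y) = -264
Complete the square: 49(x + 4)² + 40(y + 6)² = -264 + 784 + 1440 = 1960
Dividing both sides by 1960: (x + 4)²/40 + (y + 6)²/49 = 1
Ellipse, center (-4, -6), major axis vertical; a² = 49, b² = 40.
b² = 40 so b = 2√10; the minor axis has length 2b = 4√10.

4√10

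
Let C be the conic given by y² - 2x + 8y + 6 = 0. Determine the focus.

(-9/2, -4)

Only y is squared. Complete the square in y: (y + 4)² = 2(x + 5).
Vertex (-5, -4); 4p = 2 so p = 1/2. Opens right.
Focus is p units from the vertex along the axis: (h + p, k).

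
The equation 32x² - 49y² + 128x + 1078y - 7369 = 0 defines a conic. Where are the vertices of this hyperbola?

32(x² + 4x) -49(y² - 22y) = 7369
Complete the square: 32(x + 2)² -49(y - 11)² = 7369 + 128 - 5929 = 1568
Dividing both sides by 1568: (x + 2)²/49 - (y - 11)²/32 = 1
Hyperbola, center (-2, 11), transverse axis horizontal; a² = 49, b² = 32.
a = 7. Vertices at (h ± a, k).

(-9, 11) and (5, 11)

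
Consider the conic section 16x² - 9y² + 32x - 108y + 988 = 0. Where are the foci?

(-1, -21) and (-1, 9)

Collect terms: 16(x² + 2x) -9(y² + 12y) = -988
16(x + 1)² -9(y + 6)² = -988 + 16 - 324 = -1296
Divide by -1296: (y + 6)²/144 - (x + 1)²/81 = 1
Hyperbola, center (-1, -6), transverse axis vertical; a² = 144, b² = 81.
c² = a² + b² = 144 + 81 = 225, so c = 15.
Foci lie on the vertical axis through the center: (h, k ± c).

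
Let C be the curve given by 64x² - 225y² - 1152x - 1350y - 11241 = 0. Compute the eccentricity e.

e = 17/15

Group the x- and y-terms: 64(x² - 18x) -225(y² + 6y) = 11241
64(x - 9)² -225(y + 3)² = 11241 + 5184 - 2025 = 14400
Dividing both sides by 14400: (x - 9)²/225 - (y + 3)²/64 = 1
Hyperbola, center (9, -3), transverse axis horizontal; a² = 225, b² = 64.
c² = a² + b² = 289, so c = 17.
e = c/a = 17/15.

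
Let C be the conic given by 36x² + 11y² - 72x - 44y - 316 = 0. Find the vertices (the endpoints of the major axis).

Group the x- and y-terms: 36(x² - 2x) + 11(y² - 4y) = 316
36(x - 1)² + 11(y - 2)² = 316 + 36 + 44 = 396
Divide by 396: (x - 1)²/11 + (y - 2)²/36 = 1
Ellipse, center (1, 2), major axis vertical; a² = 36, b² = 11.
a = 6. Vertices at (h, k ± a).

(1, -4) and (1, 8)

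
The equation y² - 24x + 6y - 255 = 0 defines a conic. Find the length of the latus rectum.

Only y is squared. Complete the square in y: (y + 3)² = 24(x + 11).
Vertex (-11, -3); 4p = 24 so p = 6. Opens right.
Latus rectum length = |4p| = 24.

24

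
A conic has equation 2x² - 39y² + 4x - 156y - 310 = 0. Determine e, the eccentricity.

2(x² + 2x) -39(y² + 4y) = 310
Completing the square gives 2(x + 1)² -39(y + 2)² = 310 + 2 - 156 = 156.
Divide through by 156 to get (x + 1)²/78 - (y + 2)²/4 = 1.
Hyperbola, center (-1, -2), transverse axis horizontal; a² = 78, b² = 4.
c² = a² + b² = 82, so c = √82.
e = c/a = √82/√78 = √1599/39.

e = √1599/39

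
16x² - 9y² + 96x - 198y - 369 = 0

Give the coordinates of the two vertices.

Group the x- and y-terms: 16(x² + 6x) -9(y² + 22y) = 369
Complete the square: 16(x + 3)² -9(y + 11)² = 369 + 144 - 1089 = -576
Divide through by -576 to get (y + 11)²/64 - (x + 3)²/36 = 1.
Hyperbola, center (-3, -11), transverse axis vertical; a² = 64, b² = 36.
a = 8. Vertices at (h, k ± a).

(-3, -19) and (-3, -3)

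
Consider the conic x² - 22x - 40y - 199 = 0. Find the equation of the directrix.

y = -18

Only x is squared. Complete the square in x: (x - 11)² = 40(y + 8).
Vertex (11, -8); 4p = 40 so p = 10. Opens up.
Directrix is the horizontal line y = k − p = -8 − (10) = -18.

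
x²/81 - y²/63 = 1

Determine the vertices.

Center (0, 0). The positive term is the x-term, so the transverse axis is horizontal; a² = 81, b² = 63.
a = 9. Vertices at (h ± a, k).

(-9, 0) and (9, 0)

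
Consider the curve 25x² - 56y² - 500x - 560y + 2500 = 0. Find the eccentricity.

e = 9/5

25(x² - 20x) -56(y² + 10y) = -2500
Completing the square gives 25(x - 10)² -56(y + 5)² = -2500 + 2500 - 1400 = -1400.
Divide through by -1400 to get (y + 5)²/25 - (x - 10)²/56 = 1.
Hyperbola, center (10, -5), transverse axis vertical; a² = 25, b² = 56.
c² = a² + b² = 81, so c = 9.
e = c/a = 9/5.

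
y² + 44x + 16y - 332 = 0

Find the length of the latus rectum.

44

Only y is squared. Complete the square in y: (y + 8)² = -44(x - 9).
Vertex (9, -8); 4p = -44 so p = -11. Opens left.
Latus rectum length = |4p| = 44.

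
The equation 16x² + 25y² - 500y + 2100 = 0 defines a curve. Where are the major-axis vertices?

(-5, 10) and (5, 10)

Group the x- and y-terms: 16x² + 25(y² - 20y) = -2100
Completing the square gives 16x² + 25(y - 10)² = -2100 + 0 + 2500 = 400.
Divide through by 400 to get x²/25 + (y - 10)²/16 = 1.
Ellipse, center (0, 10), major axis horizontal; a² = 25, b² = 16.
a = 5. Vertices at (h ± a, k).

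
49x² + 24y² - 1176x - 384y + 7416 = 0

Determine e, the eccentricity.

49(x² - 24x) + 24(y² - 16y) = -7416
Complete the square in x and y: 49(x - 12)² + 24(y - 8)² = -7416 + 7056 + 1536 = 1176
Divide by 1176: (x - 12)²/24 + (y - 8)²/49 = 1
Ellipse, center (12, 8), major axis vertical; a² = 49, b² = 24.
c² = a² - b² = 25, so c = 5.
e = c/a = 5/7.

e = 5/7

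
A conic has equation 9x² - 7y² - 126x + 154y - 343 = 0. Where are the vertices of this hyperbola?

(7, 8) and (7, 14)

Collect terms: 9(x² - 14x) -7(y² - 22y) = 343
9(x - 7)² -7(y - 11)² = 343 + 441 - 847 = -63
Divide through by -63 to get (y - 11)²/9 - (x - 7)²/7 = 1.
Hyperbola, center (7, 11), transverse axis vertical; a² = 9, b² = 7.
a = 3. Vertices at (h, k ± a).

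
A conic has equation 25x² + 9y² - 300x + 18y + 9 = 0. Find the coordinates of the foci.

Group the x- and y-terms: 25(x² - 12x) + 9(y² + 2y) = -9
Complete the square in x and y: 25(x - 6)² + 9(y + 1)² = -9 + 900 + 9 = 900
Dividing both sides by 900: (x - 6)²/36 + (y + 1)²/100 = 1
Ellipse, center (6, -1), major axis vertical; a² = 100, b² = 36.
c² = a² - b² = 100 - 36 = 64, so c = 8.
Foci lie on the vertical axis through the center: (h, k ± c).

(6, -9) and (6, 7)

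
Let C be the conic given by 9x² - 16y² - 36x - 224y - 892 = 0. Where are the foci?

(-3, -7) and (7, -7)

Group the x- and y-terms: 9(x² - 4x) -16(y² + 14y) = 892
Complete the square in x and y: 9(x - 2)² -16(y + 7)² = 892 + 36 - 784 = 144
Dividing both sides by 144: (x - 2)²/16 - (y + 7)²/9 = 1
Hyperbola, center (2, -7), transverse axis horizontal; a² = 16, b² = 9.
c² = a² + b² = 16 + 9 = 25, so c = 5.
Foci lie on the horizontal axis through the center: (h ± c, k).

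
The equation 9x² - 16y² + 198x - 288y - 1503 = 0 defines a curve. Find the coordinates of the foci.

(-26, -9) and (4, -9)

Group: 9(x² + 22x) -16(y² + 18y) = 1503
Complete the square in x and y: 9(x + 11)² -16(y + 9)² = 1503 + 1089 - 1296 = 1296
Dividing both sides by 1296: (x + 11)²/144 - (y + 9)²/81 = 1
Hyperbola, center (-11, -9), transverse axis horizontal; a² = 144, b² = 81.
c² = a² + b² = 144 + 81 = 225, so c = 15.
Foci lie on the horizontal axis through the center: (h ± c, k).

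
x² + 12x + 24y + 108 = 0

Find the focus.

(-6, -9)

Only x is squared. Complete the square in x: (x + 6)² = -24(y + 3).
Vertex (-6, -3); 4p = -24 so p = -6. Opens down.
Focus is p units from the vertex along the axis: (h, k + p).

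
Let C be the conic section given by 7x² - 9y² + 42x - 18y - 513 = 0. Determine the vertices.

7(x² + 6x) -9(y² + 2y) = 513
Completing the square gives 7(x + 3)² -9(y + 1)² = 513 + 63 - 9 = 567.
Divide through by 567 to get (x + 3)²/81 - (y + 1)²/63 = 1.
Hyperbola, center (-3, -1), transverse axis horizontal; a² = 81, b² = 63.
a = 9. Vertices at (h ± a, k).

(-12, -1) and (6, -1)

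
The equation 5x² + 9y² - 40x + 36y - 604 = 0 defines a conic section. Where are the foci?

(-4, -2) and (12, -2)

Group the x- and y-terms: 5(x² - 8x) + 9(y² + 4y) = 604
Complete the square in x and y: 5(x - 4)² + 9(y + 2)² = 604 + 80 + 36 = 720
Dividing both sides by 720: (x - 4)²/144 + (y + 2)²/80 = 1
Ellipse, center (4, -2), major axis horizontal; a² = 144, b² = 80.
c² = a² - b² = 144 - 80 = 64, so c = 8.
Foci lie on the horizontal axis through the center: (h ± c, k).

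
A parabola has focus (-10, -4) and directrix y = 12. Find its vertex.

The vertex is the midpoint between the focus and the directrix along the axis of symmetry.
Axis is vertical (directrix is horizontal). Vertex y-coordinate = (-4 + 12)/2 = 4; x-coordinate = -10.

(-10, 4)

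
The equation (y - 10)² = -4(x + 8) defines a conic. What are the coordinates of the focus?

Vertex (-8, 10); 4p = -4 so p = -1. Opens left.
Focus is p units from the vertex along the axis: (h + p, k).

(-9, 10)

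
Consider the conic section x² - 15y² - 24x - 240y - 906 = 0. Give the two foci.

(12 - 4√6, -8) and (12 + 4√6, -8)

Group the x- and y-terms: (x² - 24x) -15(y² + 16y) = 906
Complete the square in x and y: (x - 12)² -15(y + 8)² = 906 + 144 - 960 = 90
Divide through by 90 to get (x - 12)²/90 - (y + 8)²/6 = 1.
Hyperbola, center (12, -8), transverse axis horizontal; a² = 90, b² = 6.
c² = a² + b² = 90 + 6 = 96, so c = 4√6.
Foci lie on the horizontal axis through the center: (h ± c, k).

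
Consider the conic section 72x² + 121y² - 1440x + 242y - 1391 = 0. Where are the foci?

(3, -1) and (17, -1)

72(x² - 20x) + 121(y² + 2y) = 1391
Complete the square in x and y: 72(x - 10)² + 121(y + 1)² = 1391 + 7200 + 121 = 8712
Divide by 8712: (x - 10)²/121 + (y + 1)²/72 = 1
Ellipse, center (10, -1), major axis horizontal; a² = 121, b² = 72.
c² = a² - b² = 121 - 72 = 49, so c = 7.
Foci lie on the horizontal axis through the center: (h ± c, k).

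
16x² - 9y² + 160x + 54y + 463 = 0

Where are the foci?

(-5, -2) and (-5, 8)

16(x² + 10x) -9(y² - 6y) = -463
Complete the square: 16(x + 5)² -9(y - 3)² = -463 + 400 - 81 = -144
Divide by -144: (y - 3)²/16 - (x + 5)²/9 = 1
Hyperbola, center (-5, 3), transverse axis vertical; a² = 16, b² = 9.
c² = a² + b² = 16 + 9 = 25, so c = 5.
Foci lie on the vertical axis through the center: (h, k ± c).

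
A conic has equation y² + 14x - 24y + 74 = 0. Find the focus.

(3/2, 12)

Only y is squared. Complete the square in y: (y - 12)² = -14(x - 5).
Vertex (5, 12); 4p = -14 so p = -7/2. Opens left.
Focus is p units from the vertex along the axis: (h + p, k).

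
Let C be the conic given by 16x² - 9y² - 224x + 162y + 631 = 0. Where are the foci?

(7, -1) and (7, 19)

Group the x- and y-terms: 16(x² - 14x) -9(y² - 18y) = -631
Complete the square in x and y: 16(x - 7)² -9(y - 9)² = -631 + 784 - 729 = -576
Divide through by -576 to get (y - 9)²/64 - (x - 7)²/36 = 1.
Hyperbola, center (7, 9), transverse axis vertical; a² = 64, b² = 36.
c² = a² + b² = 64 + 36 = 100, so c = 10.
Foci lie on the vertical axis through the center: (h, k ± c).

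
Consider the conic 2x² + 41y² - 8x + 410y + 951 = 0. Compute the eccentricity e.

Rearranging, 2(x² - 4x) + 41(y² + 10y) = -951.
Complete the square in x and y: 2(x - 2)² + 41(y + 5)² = -951 + 8 + 1025 = 82
Divide through by 82 to get (x - 2)²/41 + (y + 5)²/2 = 1.
Ellipse, center (2, -5), major axis horizontal; a² = 41, b² = 2.
c² = a² - b² = 39, so c = √39.
e = c/a = √39/√41 = √1599/41.

e = √1599/41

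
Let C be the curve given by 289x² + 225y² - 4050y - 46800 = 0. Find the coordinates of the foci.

Rearranging, 289x² + 225(y² - 18y) = 46800.
Complete the square: 289x² + 225(y - 9)² = 46800 + 0 + 18225 = 65025
Divide through by 65025 to get x²/225 + (y - 9)²/289 = 1.
Ellipse, center (0, 9), major axis vertical; a² = 289, b² = 225.
c² = a² - b² = 289 - 225 = 64, so c = 8.
Foci lie on the vertical axis through the center: (h, k ± c).

(0, 1) and (0, 17)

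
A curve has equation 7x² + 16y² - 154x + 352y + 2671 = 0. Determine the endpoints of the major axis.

(7, -11) and (15, -11)

Rearranging, 7(x² - 22x) + 16(y² + 22y) = -2671.
Complete the square in x and y: 7(x - 11)² + 16(y + 11)² = -2671 + 847 + 1936 = 112
Divide through by 112 to get (x - 11)²/16 + (y + 11)²/7 = 1.
Ellipse, center (11, -11), major axis horizontal; a² = 16, b² = 7.
a = 4. Vertices at (h ± a, k).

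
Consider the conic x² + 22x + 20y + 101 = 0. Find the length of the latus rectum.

Only x is squared. Complete the square in x: (x + 11)² = -20(y - 1).
Vertex (-11, 1); 4p = -20 so p = -5. Opens down.
Latus rectum length = |4p| = 20.

20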